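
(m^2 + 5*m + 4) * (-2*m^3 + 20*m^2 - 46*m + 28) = -2*m^5 + 10*m^4 + 46*m^3 - 122*m^2 - 44*m + 112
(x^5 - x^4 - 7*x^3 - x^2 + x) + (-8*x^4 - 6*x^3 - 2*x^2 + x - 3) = x^5 - 9*x^4 - 13*x^3 - 3*x^2 + 2*x - 3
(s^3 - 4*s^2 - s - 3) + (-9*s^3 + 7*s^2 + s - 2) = -8*s^3 + 3*s^2 - 5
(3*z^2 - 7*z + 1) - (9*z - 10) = 3*z^2 - 16*z + 11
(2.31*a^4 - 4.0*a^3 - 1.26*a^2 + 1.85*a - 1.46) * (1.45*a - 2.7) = 3.3495*a^5 - 12.037*a^4 + 8.973*a^3 + 6.0845*a^2 - 7.112*a + 3.942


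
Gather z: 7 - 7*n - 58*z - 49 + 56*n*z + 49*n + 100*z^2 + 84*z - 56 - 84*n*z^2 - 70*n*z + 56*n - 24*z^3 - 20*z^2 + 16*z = 98*n - 24*z^3 + z^2*(80 - 84*n) + z*(42 - 14*n) - 98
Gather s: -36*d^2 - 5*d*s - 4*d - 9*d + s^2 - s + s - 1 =-36*d^2 - 5*d*s - 13*d + s^2 - 1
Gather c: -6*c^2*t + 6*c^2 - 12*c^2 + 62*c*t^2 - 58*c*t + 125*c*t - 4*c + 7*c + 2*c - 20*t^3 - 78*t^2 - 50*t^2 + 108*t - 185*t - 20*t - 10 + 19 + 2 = c^2*(-6*t - 6) + c*(62*t^2 + 67*t + 5) - 20*t^3 - 128*t^2 - 97*t + 11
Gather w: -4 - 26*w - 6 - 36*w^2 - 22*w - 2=-36*w^2 - 48*w - 12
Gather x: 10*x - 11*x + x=0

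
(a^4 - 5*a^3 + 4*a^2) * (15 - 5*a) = -5*a^5 + 40*a^4 - 95*a^3 + 60*a^2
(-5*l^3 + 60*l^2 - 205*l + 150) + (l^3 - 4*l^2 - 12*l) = -4*l^3 + 56*l^2 - 217*l + 150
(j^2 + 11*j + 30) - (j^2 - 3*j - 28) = 14*j + 58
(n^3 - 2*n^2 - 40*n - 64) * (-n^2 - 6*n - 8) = -n^5 - 4*n^4 + 44*n^3 + 320*n^2 + 704*n + 512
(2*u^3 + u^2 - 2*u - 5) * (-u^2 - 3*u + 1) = -2*u^5 - 7*u^4 + u^3 + 12*u^2 + 13*u - 5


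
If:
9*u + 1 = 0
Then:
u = -1/9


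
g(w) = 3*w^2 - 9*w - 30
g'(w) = 6*w - 9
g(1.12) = -36.32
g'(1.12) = -2.28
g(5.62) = 14.17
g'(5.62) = 24.72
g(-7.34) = 197.69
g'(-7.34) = -53.04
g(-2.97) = 23.19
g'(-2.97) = -26.82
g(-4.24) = 62.09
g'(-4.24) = -34.44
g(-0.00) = -30.00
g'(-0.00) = -9.00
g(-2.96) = 22.92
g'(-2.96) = -26.76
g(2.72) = -32.28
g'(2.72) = 7.32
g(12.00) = 294.00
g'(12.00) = 63.00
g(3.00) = -30.00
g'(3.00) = 9.00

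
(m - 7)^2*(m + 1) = m^3 - 13*m^2 + 35*m + 49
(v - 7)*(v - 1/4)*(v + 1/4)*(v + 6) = v^4 - v^3 - 673*v^2/16 + v/16 + 21/8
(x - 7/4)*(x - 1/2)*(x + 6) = x^3 + 15*x^2/4 - 101*x/8 + 21/4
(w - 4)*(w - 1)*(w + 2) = w^3 - 3*w^2 - 6*w + 8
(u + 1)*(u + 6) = u^2 + 7*u + 6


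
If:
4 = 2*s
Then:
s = 2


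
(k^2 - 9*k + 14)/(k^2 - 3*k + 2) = (k - 7)/(k - 1)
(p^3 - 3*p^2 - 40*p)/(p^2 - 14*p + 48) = p*(p + 5)/(p - 6)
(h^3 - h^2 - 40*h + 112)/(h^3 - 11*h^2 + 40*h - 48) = (h + 7)/(h - 3)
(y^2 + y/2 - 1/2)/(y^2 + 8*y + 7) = (y - 1/2)/(y + 7)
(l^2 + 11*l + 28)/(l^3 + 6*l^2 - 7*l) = (l + 4)/(l*(l - 1))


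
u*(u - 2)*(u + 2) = u^3 - 4*u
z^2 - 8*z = z*(z - 8)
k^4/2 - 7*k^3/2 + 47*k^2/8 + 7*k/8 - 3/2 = (k/2 + 1/4)*(k - 4)*(k - 3)*(k - 1/2)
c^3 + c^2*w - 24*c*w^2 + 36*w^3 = (c - 3*w)*(c - 2*w)*(c + 6*w)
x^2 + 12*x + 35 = (x + 5)*(x + 7)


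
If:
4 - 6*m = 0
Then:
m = 2/3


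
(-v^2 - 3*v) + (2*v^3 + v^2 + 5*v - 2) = 2*v^3 + 2*v - 2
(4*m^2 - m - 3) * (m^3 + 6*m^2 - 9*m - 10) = 4*m^5 + 23*m^4 - 45*m^3 - 49*m^2 + 37*m + 30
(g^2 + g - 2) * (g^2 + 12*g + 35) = g^4 + 13*g^3 + 45*g^2 + 11*g - 70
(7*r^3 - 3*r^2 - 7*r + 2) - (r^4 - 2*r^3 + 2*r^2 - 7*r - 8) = -r^4 + 9*r^3 - 5*r^2 + 10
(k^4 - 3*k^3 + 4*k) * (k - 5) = k^5 - 8*k^4 + 15*k^3 + 4*k^2 - 20*k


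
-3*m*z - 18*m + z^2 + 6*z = (-3*m + z)*(z + 6)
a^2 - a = a*(a - 1)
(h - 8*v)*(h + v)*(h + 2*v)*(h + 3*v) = h^4 - 2*h^3*v - 37*h^2*v^2 - 82*h*v^3 - 48*v^4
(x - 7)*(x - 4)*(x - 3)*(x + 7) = x^4 - 7*x^3 - 37*x^2 + 343*x - 588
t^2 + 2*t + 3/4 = (t + 1/2)*(t + 3/2)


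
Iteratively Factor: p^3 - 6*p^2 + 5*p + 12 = (p + 1)*(p^2 - 7*p + 12) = (p - 3)*(p + 1)*(p - 4)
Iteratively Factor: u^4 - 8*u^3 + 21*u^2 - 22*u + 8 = (u - 1)*(u^3 - 7*u^2 + 14*u - 8) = (u - 4)*(u - 1)*(u^2 - 3*u + 2) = (u - 4)*(u - 2)*(u - 1)*(u - 1)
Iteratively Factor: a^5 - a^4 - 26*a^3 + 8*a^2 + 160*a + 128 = (a + 4)*(a^4 - 5*a^3 - 6*a^2 + 32*a + 32) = (a - 4)*(a + 4)*(a^3 - a^2 - 10*a - 8) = (a - 4)*(a + 2)*(a + 4)*(a^2 - 3*a - 4) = (a - 4)*(a + 1)*(a + 2)*(a + 4)*(a - 4)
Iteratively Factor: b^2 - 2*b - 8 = (b - 4)*(b + 2)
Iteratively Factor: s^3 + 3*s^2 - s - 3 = (s + 3)*(s^2 - 1) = (s - 1)*(s + 3)*(s + 1)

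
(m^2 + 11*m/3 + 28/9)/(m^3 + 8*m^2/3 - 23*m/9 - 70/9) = (3*m + 4)/(3*m^2 + m - 10)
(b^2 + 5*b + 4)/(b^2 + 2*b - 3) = (b^2 + 5*b + 4)/(b^2 + 2*b - 3)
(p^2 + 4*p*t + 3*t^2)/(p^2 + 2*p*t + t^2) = (p + 3*t)/(p + t)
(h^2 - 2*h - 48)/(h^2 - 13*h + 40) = (h + 6)/(h - 5)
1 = 1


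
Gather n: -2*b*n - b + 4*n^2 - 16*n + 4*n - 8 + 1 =-b + 4*n^2 + n*(-2*b - 12) - 7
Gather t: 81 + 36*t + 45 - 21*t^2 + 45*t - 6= -21*t^2 + 81*t + 120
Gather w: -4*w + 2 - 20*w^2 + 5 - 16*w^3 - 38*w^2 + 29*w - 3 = -16*w^3 - 58*w^2 + 25*w + 4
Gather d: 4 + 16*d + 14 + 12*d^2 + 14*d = 12*d^2 + 30*d + 18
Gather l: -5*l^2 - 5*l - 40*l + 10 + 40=-5*l^2 - 45*l + 50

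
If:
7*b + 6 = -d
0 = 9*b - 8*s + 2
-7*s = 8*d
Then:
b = -74/77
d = 8/11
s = -64/77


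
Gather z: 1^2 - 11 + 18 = 8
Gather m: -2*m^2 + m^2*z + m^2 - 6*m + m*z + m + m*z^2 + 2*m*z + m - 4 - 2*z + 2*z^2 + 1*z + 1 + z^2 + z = m^2*(z - 1) + m*(z^2 + 3*z - 4) + 3*z^2 - 3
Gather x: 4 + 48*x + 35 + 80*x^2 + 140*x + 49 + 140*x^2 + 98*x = 220*x^2 + 286*x + 88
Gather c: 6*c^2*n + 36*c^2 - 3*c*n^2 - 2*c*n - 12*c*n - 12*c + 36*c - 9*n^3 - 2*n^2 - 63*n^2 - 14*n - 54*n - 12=c^2*(6*n + 36) + c*(-3*n^2 - 14*n + 24) - 9*n^3 - 65*n^2 - 68*n - 12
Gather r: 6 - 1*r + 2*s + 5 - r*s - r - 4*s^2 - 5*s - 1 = r*(-s - 2) - 4*s^2 - 3*s + 10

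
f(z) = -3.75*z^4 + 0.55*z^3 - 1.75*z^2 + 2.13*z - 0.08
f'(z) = -15.0*z^3 + 1.65*z^2 - 3.5*z + 2.13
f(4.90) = -2128.75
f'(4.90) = -1740.14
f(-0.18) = -0.53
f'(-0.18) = 2.90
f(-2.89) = -295.72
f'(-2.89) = 388.09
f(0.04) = 0.00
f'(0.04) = 1.99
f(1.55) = -20.58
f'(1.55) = -55.19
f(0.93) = -1.98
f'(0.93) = -11.76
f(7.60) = -12354.35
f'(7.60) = -6513.81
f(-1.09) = -10.49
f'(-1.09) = 27.33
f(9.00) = -24325.46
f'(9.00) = -10830.72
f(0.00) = -0.08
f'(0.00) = 2.13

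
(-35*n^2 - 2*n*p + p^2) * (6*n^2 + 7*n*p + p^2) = -210*n^4 - 257*n^3*p - 43*n^2*p^2 + 5*n*p^3 + p^4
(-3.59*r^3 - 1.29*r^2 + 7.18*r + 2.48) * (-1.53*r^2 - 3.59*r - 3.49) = 5.4927*r^5 + 14.8618*r^4 + 6.1748*r^3 - 25.0685*r^2 - 33.9614*r - 8.6552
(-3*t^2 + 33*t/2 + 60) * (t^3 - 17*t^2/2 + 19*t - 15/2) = -3*t^5 + 42*t^4 - 549*t^3/4 - 174*t^2 + 4065*t/4 - 450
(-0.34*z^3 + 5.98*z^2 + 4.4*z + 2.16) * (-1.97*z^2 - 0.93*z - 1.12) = 0.6698*z^5 - 11.4644*z^4 - 13.8486*z^3 - 15.0448*z^2 - 6.9368*z - 2.4192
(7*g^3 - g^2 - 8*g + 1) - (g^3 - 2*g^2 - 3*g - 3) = 6*g^3 + g^2 - 5*g + 4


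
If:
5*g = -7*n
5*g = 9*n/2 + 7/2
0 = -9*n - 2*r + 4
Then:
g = 49/115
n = -7/23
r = 155/46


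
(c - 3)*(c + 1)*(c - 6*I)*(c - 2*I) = c^4 - 2*c^3 - 8*I*c^3 - 15*c^2 + 16*I*c^2 + 24*c + 24*I*c + 36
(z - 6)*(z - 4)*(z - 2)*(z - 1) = z^4 - 13*z^3 + 56*z^2 - 92*z + 48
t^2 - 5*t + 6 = (t - 3)*(t - 2)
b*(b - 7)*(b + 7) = b^3 - 49*b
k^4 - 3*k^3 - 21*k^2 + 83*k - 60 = (k - 4)*(k - 3)*(k - 1)*(k + 5)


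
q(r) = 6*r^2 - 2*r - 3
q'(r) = 12*r - 2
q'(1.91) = 20.92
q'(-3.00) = -38.00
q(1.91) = 15.07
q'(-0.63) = -9.56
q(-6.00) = 225.00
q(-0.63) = 0.64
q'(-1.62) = -21.44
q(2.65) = 33.84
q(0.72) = -1.33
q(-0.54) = -0.17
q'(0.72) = 6.64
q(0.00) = -3.00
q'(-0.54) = -8.48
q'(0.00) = -2.00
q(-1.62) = 15.99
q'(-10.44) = -127.28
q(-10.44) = 671.84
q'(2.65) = 29.80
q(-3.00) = 57.00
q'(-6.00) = -74.00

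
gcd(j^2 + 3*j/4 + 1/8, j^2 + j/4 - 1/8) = j + 1/2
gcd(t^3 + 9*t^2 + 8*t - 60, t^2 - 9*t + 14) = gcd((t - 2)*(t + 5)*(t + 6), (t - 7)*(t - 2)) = t - 2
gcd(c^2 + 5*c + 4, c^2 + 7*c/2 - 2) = c + 4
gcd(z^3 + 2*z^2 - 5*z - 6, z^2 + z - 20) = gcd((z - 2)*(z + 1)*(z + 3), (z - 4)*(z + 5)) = 1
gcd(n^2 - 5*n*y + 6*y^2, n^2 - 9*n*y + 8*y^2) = 1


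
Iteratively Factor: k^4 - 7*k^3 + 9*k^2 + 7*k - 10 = (k - 1)*(k^3 - 6*k^2 + 3*k + 10) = (k - 5)*(k - 1)*(k^2 - k - 2) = (k - 5)*(k - 2)*(k - 1)*(k + 1)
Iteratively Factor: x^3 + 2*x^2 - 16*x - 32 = (x - 4)*(x^2 + 6*x + 8) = (x - 4)*(x + 4)*(x + 2)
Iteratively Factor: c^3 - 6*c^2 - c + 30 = (c - 3)*(c^2 - 3*c - 10) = (c - 3)*(c + 2)*(c - 5)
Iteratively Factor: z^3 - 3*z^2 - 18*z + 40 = (z + 4)*(z^2 - 7*z + 10) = (z - 5)*(z + 4)*(z - 2)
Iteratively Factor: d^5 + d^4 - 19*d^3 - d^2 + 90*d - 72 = (d + 4)*(d^4 - 3*d^3 - 7*d^2 + 27*d - 18) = (d - 2)*(d + 4)*(d^3 - d^2 - 9*d + 9) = (d - 3)*(d - 2)*(d + 4)*(d^2 + 2*d - 3) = (d - 3)*(d - 2)*(d - 1)*(d + 4)*(d + 3)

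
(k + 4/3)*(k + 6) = k^2 + 22*k/3 + 8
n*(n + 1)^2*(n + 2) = n^4 + 4*n^3 + 5*n^2 + 2*n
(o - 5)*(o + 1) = o^2 - 4*o - 5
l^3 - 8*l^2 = l^2*(l - 8)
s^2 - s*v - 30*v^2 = (s - 6*v)*(s + 5*v)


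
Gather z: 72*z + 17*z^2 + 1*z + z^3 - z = z^3 + 17*z^2 + 72*z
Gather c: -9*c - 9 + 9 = -9*c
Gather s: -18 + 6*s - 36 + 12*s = 18*s - 54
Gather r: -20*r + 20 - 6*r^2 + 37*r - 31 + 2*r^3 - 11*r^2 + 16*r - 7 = 2*r^3 - 17*r^2 + 33*r - 18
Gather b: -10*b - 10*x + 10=-10*b - 10*x + 10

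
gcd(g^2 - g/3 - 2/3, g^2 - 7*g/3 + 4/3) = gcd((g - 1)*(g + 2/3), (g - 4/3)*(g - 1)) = g - 1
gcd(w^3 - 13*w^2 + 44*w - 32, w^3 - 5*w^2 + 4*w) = w^2 - 5*w + 4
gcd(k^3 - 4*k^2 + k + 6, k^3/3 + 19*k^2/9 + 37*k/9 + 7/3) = k + 1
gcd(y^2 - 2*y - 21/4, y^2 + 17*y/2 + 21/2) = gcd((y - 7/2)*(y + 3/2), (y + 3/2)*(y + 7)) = y + 3/2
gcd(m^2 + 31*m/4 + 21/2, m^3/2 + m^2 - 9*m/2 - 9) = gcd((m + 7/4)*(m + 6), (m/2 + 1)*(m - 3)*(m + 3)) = 1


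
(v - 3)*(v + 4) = v^2 + v - 12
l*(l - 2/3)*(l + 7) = l^3 + 19*l^2/3 - 14*l/3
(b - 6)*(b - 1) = b^2 - 7*b + 6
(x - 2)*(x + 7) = x^2 + 5*x - 14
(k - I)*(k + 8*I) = k^2 + 7*I*k + 8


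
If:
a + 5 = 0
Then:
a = -5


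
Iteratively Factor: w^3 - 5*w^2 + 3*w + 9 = (w + 1)*(w^2 - 6*w + 9) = (w - 3)*(w + 1)*(w - 3)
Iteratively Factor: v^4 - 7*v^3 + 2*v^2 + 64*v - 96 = (v - 2)*(v^3 - 5*v^2 - 8*v + 48) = (v - 4)*(v - 2)*(v^2 - v - 12) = (v - 4)^2*(v - 2)*(v + 3)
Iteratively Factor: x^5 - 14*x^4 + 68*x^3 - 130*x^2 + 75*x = (x - 3)*(x^4 - 11*x^3 + 35*x^2 - 25*x) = (x - 3)*(x - 1)*(x^3 - 10*x^2 + 25*x) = (x - 5)*(x - 3)*(x - 1)*(x^2 - 5*x) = (x - 5)^2*(x - 3)*(x - 1)*(x)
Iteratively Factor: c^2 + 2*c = (c + 2)*(c)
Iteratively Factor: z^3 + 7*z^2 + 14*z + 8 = (z + 2)*(z^2 + 5*z + 4) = (z + 2)*(z + 4)*(z + 1)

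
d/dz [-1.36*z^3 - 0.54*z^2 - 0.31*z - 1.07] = -4.08*z^2 - 1.08*z - 0.31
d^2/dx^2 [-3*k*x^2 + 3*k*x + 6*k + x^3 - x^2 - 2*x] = -6*k + 6*x - 2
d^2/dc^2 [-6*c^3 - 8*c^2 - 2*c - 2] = -36*c - 16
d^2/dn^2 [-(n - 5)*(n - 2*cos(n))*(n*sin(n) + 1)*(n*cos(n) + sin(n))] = 2*n^4*sin(2*n) - n^3*sin(n)/2 - 9*n^3*sin(3*n)/2 - 10*sqrt(2)*n^3*sin(2*n + pi/4) + n^3*cos(n) + 19*n^2*sin(n)/2 - 12*n^2*sin(2*n) + 45*n^2*sin(3*n)/2 - 5*n^2*cos(n)/2 + 36*n^2*cos(2*n) + 27*n^2*cos(3*n)/2 - 24*n*sin(n) + 9*n*sin(3*n) + 23*sqrt(2)*n*sin(2*n + pi/4) - 35*n*cos(n)/2 - 105*n*cos(3*n)/2 - 3*n - 2*sin(n) + 40*sin(2*n) - 20*sin(3*n) + 21*cos(n) + cos(2*n) - cos(3*n) + 7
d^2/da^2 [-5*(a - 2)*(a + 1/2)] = -10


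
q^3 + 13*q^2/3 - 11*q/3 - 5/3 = (q - 1)*(q + 1/3)*(q + 5)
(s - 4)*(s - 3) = s^2 - 7*s + 12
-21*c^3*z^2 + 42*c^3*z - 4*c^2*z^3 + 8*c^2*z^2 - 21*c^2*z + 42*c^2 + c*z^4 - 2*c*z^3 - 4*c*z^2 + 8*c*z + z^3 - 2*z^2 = (-7*c + z)*(3*c + z)*(z - 2)*(c*z + 1)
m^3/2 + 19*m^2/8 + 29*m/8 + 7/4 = (m/2 + 1/2)*(m + 7/4)*(m + 2)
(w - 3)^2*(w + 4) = w^3 - 2*w^2 - 15*w + 36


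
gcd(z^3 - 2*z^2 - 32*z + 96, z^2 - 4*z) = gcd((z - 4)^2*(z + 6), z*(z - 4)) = z - 4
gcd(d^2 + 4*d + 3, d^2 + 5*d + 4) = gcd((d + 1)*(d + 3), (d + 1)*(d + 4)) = d + 1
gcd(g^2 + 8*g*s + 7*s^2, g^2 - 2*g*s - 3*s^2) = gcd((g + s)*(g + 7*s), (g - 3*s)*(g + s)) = g + s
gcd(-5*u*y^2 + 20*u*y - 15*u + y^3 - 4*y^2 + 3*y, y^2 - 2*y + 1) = y - 1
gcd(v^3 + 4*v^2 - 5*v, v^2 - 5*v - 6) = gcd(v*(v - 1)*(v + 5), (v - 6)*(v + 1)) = 1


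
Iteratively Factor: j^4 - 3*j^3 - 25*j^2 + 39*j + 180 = (j - 4)*(j^3 + j^2 - 21*j - 45) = (j - 4)*(j + 3)*(j^2 - 2*j - 15) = (j - 4)*(j + 3)^2*(j - 5)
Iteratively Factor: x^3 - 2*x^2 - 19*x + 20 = (x - 5)*(x^2 + 3*x - 4) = (x - 5)*(x + 4)*(x - 1)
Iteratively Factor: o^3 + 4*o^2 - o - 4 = (o + 1)*(o^2 + 3*o - 4) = (o - 1)*(o + 1)*(o + 4)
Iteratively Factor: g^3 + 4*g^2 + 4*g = (g + 2)*(g^2 + 2*g) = (g + 2)^2*(g)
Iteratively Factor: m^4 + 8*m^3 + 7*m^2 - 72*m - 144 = (m + 3)*(m^3 + 5*m^2 - 8*m - 48) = (m + 3)*(m + 4)*(m^2 + m - 12) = (m + 3)*(m + 4)^2*(m - 3)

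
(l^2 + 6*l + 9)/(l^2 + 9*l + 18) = (l + 3)/(l + 6)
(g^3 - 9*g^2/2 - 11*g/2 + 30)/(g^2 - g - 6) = (g^2 - 3*g/2 - 10)/(g + 2)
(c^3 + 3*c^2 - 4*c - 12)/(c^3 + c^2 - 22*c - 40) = (c^2 + c - 6)/(c^2 - c - 20)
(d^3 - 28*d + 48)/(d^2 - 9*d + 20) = (d^2 + 4*d - 12)/(d - 5)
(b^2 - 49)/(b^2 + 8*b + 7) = (b - 7)/(b + 1)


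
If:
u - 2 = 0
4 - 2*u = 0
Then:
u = 2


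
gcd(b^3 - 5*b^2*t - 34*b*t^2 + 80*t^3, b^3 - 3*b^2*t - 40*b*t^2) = -b^2 + 3*b*t + 40*t^2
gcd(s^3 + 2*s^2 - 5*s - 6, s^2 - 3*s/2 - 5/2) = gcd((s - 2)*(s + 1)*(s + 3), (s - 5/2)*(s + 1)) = s + 1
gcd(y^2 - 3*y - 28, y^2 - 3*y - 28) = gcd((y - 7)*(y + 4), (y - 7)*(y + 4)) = y^2 - 3*y - 28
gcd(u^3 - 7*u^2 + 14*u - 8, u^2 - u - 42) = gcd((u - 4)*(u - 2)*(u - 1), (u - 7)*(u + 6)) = 1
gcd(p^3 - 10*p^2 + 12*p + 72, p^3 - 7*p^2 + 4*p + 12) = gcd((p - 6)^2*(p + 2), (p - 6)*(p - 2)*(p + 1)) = p - 6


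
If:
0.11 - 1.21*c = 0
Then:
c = 0.09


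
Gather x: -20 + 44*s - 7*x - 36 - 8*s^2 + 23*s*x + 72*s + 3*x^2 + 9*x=-8*s^2 + 116*s + 3*x^2 + x*(23*s + 2) - 56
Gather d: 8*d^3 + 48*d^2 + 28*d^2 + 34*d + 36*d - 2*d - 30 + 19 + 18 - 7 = 8*d^3 + 76*d^2 + 68*d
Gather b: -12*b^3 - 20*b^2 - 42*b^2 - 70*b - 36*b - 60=-12*b^3 - 62*b^2 - 106*b - 60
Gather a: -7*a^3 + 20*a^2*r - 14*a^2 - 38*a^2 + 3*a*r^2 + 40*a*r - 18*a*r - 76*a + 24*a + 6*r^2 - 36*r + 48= -7*a^3 + a^2*(20*r - 52) + a*(3*r^2 + 22*r - 52) + 6*r^2 - 36*r + 48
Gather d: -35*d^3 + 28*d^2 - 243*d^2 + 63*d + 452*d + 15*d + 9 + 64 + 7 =-35*d^3 - 215*d^2 + 530*d + 80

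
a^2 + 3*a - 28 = (a - 4)*(a + 7)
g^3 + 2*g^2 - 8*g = g*(g - 2)*(g + 4)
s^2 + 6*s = s*(s + 6)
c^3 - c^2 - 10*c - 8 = (c - 4)*(c + 1)*(c + 2)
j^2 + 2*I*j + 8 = (j - 2*I)*(j + 4*I)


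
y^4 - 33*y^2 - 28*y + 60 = (y - 6)*(y - 1)*(y + 2)*(y + 5)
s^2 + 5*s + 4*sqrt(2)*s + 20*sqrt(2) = (s + 5)*(s + 4*sqrt(2))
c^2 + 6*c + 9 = (c + 3)^2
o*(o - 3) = o^2 - 3*o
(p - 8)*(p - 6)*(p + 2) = p^3 - 12*p^2 + 20*p + 96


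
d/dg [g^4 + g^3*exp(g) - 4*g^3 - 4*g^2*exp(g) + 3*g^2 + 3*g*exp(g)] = g^3*exp(g) + 4*g^3 - g^2*exp(g) - 12*g^2 - 5*g*exp(g) + 6*g + 3*exp(g)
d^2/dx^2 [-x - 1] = 0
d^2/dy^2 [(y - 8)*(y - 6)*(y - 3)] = 6*y - 34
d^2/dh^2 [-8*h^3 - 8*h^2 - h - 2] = -48*h - 16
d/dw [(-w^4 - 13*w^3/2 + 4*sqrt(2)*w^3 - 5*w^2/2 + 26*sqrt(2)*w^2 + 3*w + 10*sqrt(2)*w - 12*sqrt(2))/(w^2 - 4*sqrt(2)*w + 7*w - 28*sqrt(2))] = (-4*w^3 - 55*w^2 - 182*w - 41)/(2*(w^2 + 14*w + 49))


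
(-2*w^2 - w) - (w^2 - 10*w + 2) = -3*w^2 + 9*w - 2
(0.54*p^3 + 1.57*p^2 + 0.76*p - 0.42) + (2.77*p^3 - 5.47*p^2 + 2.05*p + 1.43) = 3.31*p^3 - 3.9*p^2 + 2.81*p + 1.01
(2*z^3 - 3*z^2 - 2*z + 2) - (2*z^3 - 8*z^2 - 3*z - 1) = 5*z^2 + z + 3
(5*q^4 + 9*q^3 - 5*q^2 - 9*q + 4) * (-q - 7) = -5*q^5 - 44*q^4 - 58*q^3 + 44*q^2 + 59*q - 28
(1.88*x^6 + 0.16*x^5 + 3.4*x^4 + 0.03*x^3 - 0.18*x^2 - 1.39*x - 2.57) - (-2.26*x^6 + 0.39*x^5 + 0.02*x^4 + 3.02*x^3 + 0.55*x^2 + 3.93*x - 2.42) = 4.14*x^6 - 0.23*x^5 + 3.38*x^4 - 2.99*x^3 - 0.73*x^2 - 5.32*x - 0.15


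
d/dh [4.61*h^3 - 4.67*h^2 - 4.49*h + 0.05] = 13.83*h^2 - 9.34*h - 4.49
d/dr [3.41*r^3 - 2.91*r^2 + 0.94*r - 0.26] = 10.23*r^2 - 5.82*r + 0.94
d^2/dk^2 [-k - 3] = 0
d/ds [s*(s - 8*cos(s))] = 8*s*sin(s) + 2*s - 8*cos(s)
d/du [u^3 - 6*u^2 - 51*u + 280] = 3*u^2 - 12*u - 51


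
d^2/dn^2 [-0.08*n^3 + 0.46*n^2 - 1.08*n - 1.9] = 0.92 - 0.48*n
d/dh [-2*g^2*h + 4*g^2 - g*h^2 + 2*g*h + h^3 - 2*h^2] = -2*g^2 - 2*g*h + 2*g + 3*h^2 - 4*h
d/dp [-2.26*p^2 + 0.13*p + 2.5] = 0.13 - 4.52*p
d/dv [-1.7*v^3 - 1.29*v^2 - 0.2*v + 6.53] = -5.1*v^2 - 2.58*v - 0.2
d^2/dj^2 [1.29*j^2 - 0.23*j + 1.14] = 2.58000000000000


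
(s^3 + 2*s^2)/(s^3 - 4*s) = s/(s - 2)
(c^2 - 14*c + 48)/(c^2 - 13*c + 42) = (c - 8)/(c - 7)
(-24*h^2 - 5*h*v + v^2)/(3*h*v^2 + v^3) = (-8*h + v)/v^2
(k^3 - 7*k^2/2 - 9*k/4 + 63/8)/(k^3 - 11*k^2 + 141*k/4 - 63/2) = (k + 3/2)/(k - 6)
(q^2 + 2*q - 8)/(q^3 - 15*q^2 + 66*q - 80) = (q + 4)/(q^2 - 13*q + 40)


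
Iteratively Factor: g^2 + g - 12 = (g - 3)*(g + 4)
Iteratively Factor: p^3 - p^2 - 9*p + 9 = (p + 3)*(p^2 - 4*p + 3) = (p - 3)*(p + 3)*(p - 1)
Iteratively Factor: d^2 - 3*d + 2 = (d - 2)*(d - 1)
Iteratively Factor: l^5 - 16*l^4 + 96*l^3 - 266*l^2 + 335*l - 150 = (l - 1)*(l^4 - 15*l^3 + 81*l^2 - 185*l + 150) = (l - 5)*(l - 1)*(l^3 - 10*l^2 + 31*l - 30) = (l - 5)*(l - 2)*(l - 1)*(l^2 - 8*l + 15) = (l - 5)*(l - 3)*(l - 2)*(l - 1)*(l - 5)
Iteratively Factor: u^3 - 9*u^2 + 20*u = (u - 4)*(u^2 - 5*u) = u*(u - 4)*(u - 5)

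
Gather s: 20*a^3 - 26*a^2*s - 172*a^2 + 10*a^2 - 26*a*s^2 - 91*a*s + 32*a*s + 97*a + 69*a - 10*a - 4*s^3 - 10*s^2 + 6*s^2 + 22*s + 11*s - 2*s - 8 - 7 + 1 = 20*a^3 - 162*a^2 + 156*a - 4*s^3 + s^2*(-26*a - 4) + s*(-26*a^2 - 59*a + 31) - 14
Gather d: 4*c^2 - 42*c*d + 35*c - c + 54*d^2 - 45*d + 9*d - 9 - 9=4*c^2 + 34*c + 54*d^2 + d*(-42*c - 36) - 18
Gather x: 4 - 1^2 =3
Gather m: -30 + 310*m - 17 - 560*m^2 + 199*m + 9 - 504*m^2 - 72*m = -1064*m^2 + 437*m - 38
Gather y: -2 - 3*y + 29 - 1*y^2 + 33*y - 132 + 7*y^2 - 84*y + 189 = 6*y^2 - 54*y + 84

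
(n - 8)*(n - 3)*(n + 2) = n^3 - 9*n^2 + 2*n + 48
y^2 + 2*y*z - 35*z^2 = (y - 5*z)*(y + 7*z)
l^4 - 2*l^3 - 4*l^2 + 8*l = l*(l - 2)^2*(l + 2)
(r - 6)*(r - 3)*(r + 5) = r^3 - 4*r^2 - 27*r + 90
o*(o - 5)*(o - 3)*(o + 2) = o^4 - 6*o^3 - o^2 + 30*o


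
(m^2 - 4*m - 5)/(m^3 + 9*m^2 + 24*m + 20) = (m^2 - 4*m - 5)/(m^3 + 9*m^2 + 24*m + 20)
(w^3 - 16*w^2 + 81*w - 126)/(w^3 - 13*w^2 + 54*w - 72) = (w - 7)/(w - 4)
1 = 1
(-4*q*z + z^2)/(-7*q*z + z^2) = (4*q - z)/(7*q - z)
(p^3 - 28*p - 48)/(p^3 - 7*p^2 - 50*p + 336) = (p^2 + 6*p + 8)/(p^2 - p - 56)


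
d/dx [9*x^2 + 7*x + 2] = 18*x + 7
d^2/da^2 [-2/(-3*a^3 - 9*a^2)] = 4*(-(a + 1)*(a + 3) + 3*(a + 2)^2)/(a^4*(a + 3)^3)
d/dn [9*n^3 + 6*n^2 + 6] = 3*n*(9*n + 4)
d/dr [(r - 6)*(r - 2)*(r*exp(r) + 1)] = r^3*exp(r) - 5*r^2*exp(r) - 4*r*exp(r) + 2*r + 12*exp(r) - 8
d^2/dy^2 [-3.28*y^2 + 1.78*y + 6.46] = -6.56000000000000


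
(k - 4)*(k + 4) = k^2 - 16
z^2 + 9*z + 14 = (z + 2)*(z + 7)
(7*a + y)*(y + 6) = 7*a*y + 42*a + y^2 + 6*y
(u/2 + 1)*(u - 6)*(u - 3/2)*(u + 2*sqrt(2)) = u^4/2 - 11*u^3/4 + sqrt(2)*u^3 - 11*sqrt(2)*u^2/2 - 3*u^2 - 6*sqrt(2)*u + 9*u + 18*sqrt(2)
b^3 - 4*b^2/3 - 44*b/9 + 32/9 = (b - 8/3)*(b - 2/3)*(b + 2)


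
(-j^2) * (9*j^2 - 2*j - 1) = -9*j^4 + 2*j^3 + j^2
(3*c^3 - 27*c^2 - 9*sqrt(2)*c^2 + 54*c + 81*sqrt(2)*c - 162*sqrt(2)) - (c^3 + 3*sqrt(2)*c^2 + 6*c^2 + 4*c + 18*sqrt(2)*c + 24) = 2*c^3 - 33*c^2 - 12*sqrt(2)*c^2 + 50*c + 63*sqrt(2)*c - 162*sqrt(2) - 24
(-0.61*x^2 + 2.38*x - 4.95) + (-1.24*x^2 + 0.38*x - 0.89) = -1.85*x^2 + 2.76*x - 5.84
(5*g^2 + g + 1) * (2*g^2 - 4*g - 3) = 10*g^4 - 18*g^3 - 17*g^2 - 7*g - 3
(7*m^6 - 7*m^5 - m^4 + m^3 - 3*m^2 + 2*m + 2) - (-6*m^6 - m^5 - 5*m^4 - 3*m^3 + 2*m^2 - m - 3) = 13*m^6 - 6*m^5 + 4*m^4 + 4*m^3 - 5*m^2 + 3*m + 5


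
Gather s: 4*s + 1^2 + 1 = 4*s + 2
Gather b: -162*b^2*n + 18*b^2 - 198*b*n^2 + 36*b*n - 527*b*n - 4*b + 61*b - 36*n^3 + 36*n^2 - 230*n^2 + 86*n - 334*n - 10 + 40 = b^2*(18 - 162*n) + b*(-198*n^2 - 491*n + 57) - 36*n^3 - 194*n^2 - 248*n + 30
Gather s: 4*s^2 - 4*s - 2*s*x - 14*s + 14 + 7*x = 4*s^2 + s*(-2*x - 18) + 7*x + 14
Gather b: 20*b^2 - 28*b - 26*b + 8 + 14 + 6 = 20*b^2 - 54*b + 28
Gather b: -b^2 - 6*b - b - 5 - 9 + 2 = -b^2 - 7*b - 12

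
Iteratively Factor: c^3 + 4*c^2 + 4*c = (c)*(c^2 + 4*c + 4) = c*(c + 2)*(c + 2)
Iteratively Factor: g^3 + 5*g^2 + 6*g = (g)*(g^2 + 5*g + 6) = g*(g + 2)*(g + 3)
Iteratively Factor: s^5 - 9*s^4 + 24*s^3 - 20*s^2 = (s - 2)*(s^4 - 7*s^3 + 10*s^2) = (s - 5)*(s - 2)*(s^3 - 2*s^2) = s*(s - 5)*(s - 2)*(s^2 - 2*s) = s^2*(s - 5)*(s - 2)*(s - 2)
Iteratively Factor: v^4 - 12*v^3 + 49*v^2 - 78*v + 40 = (v - 4)*(v^3 - 8*v^2 + 17*v - 10) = (v - 4)*(v - 2)*(v^2 - 6*v + 5) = (v - 4)*(v - 2)*(v - 1)*(v - 5)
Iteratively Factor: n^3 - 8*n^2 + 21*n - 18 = (n - 3)*(n^2 - 5*n + 6) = (n - 3)*(n - 2)*(n - 3)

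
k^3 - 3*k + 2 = (k - 1)^2*(k + 2)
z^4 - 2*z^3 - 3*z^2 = z^2*(z - 3)*(z + 1)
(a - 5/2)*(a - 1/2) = a^2 - 3*a + 5/4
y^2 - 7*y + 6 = (y - 6)*(y - 1)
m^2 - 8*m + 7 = (m - 7)*(m - 1)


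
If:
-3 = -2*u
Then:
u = 3/2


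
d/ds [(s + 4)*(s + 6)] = 2*s + 10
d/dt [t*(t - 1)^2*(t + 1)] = 4*t^3 - 3*t^2 - 2*t + 1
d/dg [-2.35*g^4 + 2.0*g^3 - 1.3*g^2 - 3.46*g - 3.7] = -9.4*g^3 + 6.0*g^2 - 2.6*g - 3.46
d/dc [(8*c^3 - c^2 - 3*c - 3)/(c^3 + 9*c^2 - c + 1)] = (73*c^4 - 10*c^3 + 61*c^2 + 52*c - 6)/(c^6 + 18*c^5 + 79*c^4 - 16*c^3 + 19*c^2 - 2*c + 1)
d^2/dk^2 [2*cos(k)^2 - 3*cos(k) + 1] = 3*cos(k) - 4*cos(2*k)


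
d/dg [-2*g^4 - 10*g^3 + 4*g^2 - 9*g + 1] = -8*g^3 - 30*g^2 + 8*g - 9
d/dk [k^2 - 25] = 2*k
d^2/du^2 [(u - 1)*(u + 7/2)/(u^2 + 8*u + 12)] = (-11*u^3 - 93*u^2 - 348*u - 556)/(u^6 + 24*u^5 + 228*u^4 + 1088*u^3 + 2736*u^2 + 3456*u + 1728)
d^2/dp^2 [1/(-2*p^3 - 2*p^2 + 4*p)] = (p*(3*p + 1)*(p^2 + p - 2) - (3*p^2 + 2*p - 2)^2)/(p^3*(p^2 + p - 2)^3)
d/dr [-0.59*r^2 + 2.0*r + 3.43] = 2.0 - 1.18*r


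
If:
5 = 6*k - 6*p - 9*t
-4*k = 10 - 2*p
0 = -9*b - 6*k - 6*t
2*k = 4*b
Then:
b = 70/39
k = 140/39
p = 475/39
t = -245/39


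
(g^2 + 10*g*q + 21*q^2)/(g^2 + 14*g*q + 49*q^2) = (g + 3*q)/(g + 7*q)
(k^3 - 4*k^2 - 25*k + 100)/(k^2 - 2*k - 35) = (k^2 - 9*k + 20)/(k - 7)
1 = 1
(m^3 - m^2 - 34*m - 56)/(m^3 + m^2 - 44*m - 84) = (m + 4)/(m + 6)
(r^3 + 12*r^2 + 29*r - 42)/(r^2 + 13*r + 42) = r - 1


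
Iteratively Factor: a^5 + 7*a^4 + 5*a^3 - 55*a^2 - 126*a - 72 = (a - 3)*(a^4 + 10*a^3 + 35*a^2 + 50*a + 24) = (a - 3)*(a + 2)*(a^3 + 8*a^2 + 19*a + 12) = (a - 3)*(a + 2)*(a + 3)*(a^2 + 5*a + 4) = (a - 3)*(a + 1)*(a + 2)*(a + 3)*(a + 4)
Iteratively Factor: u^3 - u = (u)*(u^2 - 1) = u*(u + 1)*(u - 1)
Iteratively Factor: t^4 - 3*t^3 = (t)*(t^3 - 3*t^2) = t*(t - 3)*(t^2) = t^2*(t - 3)*(t)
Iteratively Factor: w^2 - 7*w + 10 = (w - 2)*(w - 5)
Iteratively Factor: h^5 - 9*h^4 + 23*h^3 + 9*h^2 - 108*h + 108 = (h - 3)*(h^4 - 6*h^3 + 5*h^2 + 24*h - 36) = (h - 3)^2*(h^3 - 3*h^2 - 4*h + 12) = (h - 3)^2*(h - 2)*(h^2 - h - 6) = (h - 3)^2*(h - 2)*(h + 2)*(h - 3)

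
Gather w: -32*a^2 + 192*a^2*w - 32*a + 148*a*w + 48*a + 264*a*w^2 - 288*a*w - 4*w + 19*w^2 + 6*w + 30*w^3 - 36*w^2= -32*a^2 + 16*a + 30*w^3 + w^2*(264*a - 17) + w*(192*a^2 - 140*a + 2)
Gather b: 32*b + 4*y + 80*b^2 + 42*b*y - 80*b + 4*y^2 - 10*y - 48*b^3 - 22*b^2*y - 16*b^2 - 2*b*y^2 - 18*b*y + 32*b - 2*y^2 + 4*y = -48*b^3 + b^2*(64 - 22*y) + b*(-2*y^2 + 24*y - 16) + 2*y^2 - 2*y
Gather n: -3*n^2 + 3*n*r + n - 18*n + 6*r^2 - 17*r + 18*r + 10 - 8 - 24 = -3*n^2 + n*(3*r - 17) + 6*r^2 + r - 22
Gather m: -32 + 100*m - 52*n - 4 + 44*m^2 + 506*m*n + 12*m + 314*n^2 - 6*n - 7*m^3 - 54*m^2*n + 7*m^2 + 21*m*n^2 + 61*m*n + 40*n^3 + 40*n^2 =-7*m^3 + m^2*(51 - 54*n) + m*(21*n^2 + 567*n + 112) + 40*n^3 + 354*n^2 - 58*n - 36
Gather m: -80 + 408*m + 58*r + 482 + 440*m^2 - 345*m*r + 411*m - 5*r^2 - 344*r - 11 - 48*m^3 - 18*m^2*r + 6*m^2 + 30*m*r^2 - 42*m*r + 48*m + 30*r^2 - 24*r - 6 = -48*m^3 + m^2*(446 - 18*r) + m*(30*r^2 - 387*r + 867) + 25*r^2 - 310*r + 385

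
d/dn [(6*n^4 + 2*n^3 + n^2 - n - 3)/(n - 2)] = (18*n^4 - 44*n^3 - 11*n^2 - 4*n + 5)/(n^2 - 4*n + 4)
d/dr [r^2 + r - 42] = 2*r + 1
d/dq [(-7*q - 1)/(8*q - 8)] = 1/(q^2 - 2*q + 1)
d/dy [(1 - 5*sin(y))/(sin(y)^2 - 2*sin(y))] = (5*cos(y) - 2/tan(y) + 2*cos(y)/sin(y)^2)/(sin(y) - 2)^2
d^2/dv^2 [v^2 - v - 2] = 2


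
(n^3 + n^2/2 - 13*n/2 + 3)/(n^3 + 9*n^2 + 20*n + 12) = (2*n^3 + n^2 - 13*n + 6)/(2*(n^3 + 9*n^2 + 20*n + 12))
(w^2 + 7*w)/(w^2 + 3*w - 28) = w/(w - 4)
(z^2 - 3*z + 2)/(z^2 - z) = (z - 2)/z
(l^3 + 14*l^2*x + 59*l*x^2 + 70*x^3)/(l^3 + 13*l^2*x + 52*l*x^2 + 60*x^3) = (l + 7*x)/(l + 6*x)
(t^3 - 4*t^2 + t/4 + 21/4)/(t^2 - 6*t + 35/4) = (2*t^2 - t - 3)/(2*t - 5)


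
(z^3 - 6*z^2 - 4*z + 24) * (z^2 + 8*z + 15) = z^5 + 2*z^4 - 37*z^3 - 98*z^2 + 132*z + 360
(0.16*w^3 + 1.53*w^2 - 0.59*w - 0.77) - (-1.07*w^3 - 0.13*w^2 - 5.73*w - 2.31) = 1.23*w^3 + 1.66*w^2 + 5.14*w + 1.54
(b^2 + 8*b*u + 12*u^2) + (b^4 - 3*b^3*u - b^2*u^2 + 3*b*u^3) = b^4 - 3*b^3*u - b^2*u^2 + b^2 + 3*b*u^3 + 8*b*u + 12*u^2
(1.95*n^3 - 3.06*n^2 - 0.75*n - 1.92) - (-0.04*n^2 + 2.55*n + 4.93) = 1.95*n^3 - 3.02*n^2 - 3.3*n - 6.85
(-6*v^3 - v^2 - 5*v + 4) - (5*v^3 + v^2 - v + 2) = -11*v^3 - 2*v^2 - 4*v + 2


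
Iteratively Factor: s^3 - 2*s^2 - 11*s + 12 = (s - 1)*(s^2 - s - 12) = (s - 4)*(s - 1)*(s + 3)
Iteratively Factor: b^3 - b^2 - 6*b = (b + 2)*(b^2 - 3*b) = (b - 3)*(b + 2)*(b)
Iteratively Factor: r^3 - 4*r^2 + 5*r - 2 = (r - 1)*(r^2 - 3*r + 2) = (r - 2)*(r - 1)*(r - 1)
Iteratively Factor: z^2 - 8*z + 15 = (z - 3)*(z - 5)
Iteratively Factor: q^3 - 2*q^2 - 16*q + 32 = (q - 4)*(q^2 + 2*q - 8) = (q - 4)*(q + 4)*(q - 2)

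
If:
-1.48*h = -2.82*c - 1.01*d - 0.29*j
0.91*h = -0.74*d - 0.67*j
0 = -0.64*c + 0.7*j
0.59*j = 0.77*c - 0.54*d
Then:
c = 0.00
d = 0.00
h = 0.00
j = 0.00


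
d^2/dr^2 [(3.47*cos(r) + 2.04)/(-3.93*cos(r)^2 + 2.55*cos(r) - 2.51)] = (-0.602062969909048*(1 - cos(r)^2)^2 - 0.200658228351985*cos(r)^5 + 1.39987994458078*cos(r)^3 - 0.327779228890889*cos(r)^2 - 1.35892873092538*cos(r) + 0.717017958262336)/(-0.610248447204969*cos(r)^2 + 0.395962732919255*cos(r) - 0.389751552795031)^3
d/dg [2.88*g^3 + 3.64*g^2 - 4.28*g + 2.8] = 8.64*g^2 + 7.28*g - 4.28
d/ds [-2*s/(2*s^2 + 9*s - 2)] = 4*(s^2 + 1)/(4*s^4 + 36*s^3 + 73*s^2 - 36*s + 4)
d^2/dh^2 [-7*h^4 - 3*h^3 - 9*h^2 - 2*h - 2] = -84*h^2 - 18*h - 18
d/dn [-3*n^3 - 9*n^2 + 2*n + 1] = -9*n^2 - 18*n + 2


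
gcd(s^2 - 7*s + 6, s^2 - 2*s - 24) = s - 6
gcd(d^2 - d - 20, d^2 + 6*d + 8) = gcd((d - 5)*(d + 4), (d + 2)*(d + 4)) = d + 4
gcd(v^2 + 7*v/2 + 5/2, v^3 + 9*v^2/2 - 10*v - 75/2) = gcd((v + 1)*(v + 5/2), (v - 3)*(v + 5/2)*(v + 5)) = v + 5/2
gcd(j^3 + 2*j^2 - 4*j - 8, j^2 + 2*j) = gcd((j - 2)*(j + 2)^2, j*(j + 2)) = j + 2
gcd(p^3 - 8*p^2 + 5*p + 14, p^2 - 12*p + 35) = p - 7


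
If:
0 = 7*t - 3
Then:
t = 3/7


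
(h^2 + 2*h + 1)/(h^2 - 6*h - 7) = (h + 1)/(h - 7)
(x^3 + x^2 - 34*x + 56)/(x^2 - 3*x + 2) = (x^2 + 3*x - 28)/(x - 1)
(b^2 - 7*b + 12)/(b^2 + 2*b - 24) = (b - 3)/(b + 6)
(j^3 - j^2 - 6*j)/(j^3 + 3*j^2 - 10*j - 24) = j/(j + 4)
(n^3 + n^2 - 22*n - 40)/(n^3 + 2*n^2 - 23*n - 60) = (n + 2)/(n + 3)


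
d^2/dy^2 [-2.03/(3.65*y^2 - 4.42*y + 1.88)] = (54.08935*y^2 - 65.49998*y - 2.03*(7.3*y - 4.42)*(14.6*y - 8.84) + 27.85972)/(3.65*y^2 - 4.42*y + 1.88)^3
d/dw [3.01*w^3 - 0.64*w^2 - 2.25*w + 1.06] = 9.03*w^2 - 1.28*w - 2.25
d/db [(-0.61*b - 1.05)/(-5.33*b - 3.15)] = (-19.58775*b - 11.57625)/(5.33*b + 3.15)^3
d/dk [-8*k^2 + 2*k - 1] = 2 - 16*k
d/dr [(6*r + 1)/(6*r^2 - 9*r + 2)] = 3*(-12*r^2 - 4*r + 7)/(36*r^4 - 108*r^3 + 105*r^2 - 36*r + 4)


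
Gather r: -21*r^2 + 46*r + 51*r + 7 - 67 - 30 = -21*r^2 + 97*r - 90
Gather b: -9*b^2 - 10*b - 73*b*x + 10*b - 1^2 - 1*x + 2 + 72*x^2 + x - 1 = -9*b^2 - 73*b*x + 72*x^2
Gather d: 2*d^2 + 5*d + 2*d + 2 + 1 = 2*d^2 + 7*d + 3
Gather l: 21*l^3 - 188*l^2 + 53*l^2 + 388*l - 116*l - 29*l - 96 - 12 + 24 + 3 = 21*l^3 - 135*l^2 + 243*l - 81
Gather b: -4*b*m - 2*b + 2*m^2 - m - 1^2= b*(-4*m - 2) + 2*m^2 - m - 1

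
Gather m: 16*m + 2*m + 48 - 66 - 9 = 18*m - 27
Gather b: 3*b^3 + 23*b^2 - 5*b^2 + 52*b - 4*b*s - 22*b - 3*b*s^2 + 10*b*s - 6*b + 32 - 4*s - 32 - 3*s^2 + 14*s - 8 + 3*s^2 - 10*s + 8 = 3*b^3 + 18*b^2 + b*(-3*s^2 + 6*s + 24)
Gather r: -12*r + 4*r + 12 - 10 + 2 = 4 - 8*r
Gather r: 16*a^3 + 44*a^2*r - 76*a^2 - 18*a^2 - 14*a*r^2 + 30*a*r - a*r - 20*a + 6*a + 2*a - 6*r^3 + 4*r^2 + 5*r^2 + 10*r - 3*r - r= 16*a^3 - 94*a^2 - 12*a - 6*r^3 + r^2*(9 - 14*a) + r*(44*a^2 + 29*a + 6)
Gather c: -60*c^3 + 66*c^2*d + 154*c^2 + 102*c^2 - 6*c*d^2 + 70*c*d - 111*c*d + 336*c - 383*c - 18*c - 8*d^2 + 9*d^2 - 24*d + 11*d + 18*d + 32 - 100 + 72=-60*c^3 + c^2*(66*d + 256) + c*(-6*d^2 - 41*d - 65) + d^2 + 5*d + 4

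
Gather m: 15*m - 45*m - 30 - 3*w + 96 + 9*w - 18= -30*m + 6*w + 48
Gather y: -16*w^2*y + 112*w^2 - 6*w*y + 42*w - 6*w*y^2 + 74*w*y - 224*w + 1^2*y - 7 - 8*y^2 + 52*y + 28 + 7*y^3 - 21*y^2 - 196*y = 112*w^2 - 182*w + 7*y^3 + y^2*(-6*w - 29) + y*(-16*w^2 + 68*w - 143) + 21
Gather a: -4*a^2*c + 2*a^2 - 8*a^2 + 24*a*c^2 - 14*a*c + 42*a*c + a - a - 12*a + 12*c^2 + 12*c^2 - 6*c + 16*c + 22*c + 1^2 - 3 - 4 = a^2*(-4*c - 6) + a*(24*c^2 + 28*c - 12) + 24*c^2 + 32*c - 6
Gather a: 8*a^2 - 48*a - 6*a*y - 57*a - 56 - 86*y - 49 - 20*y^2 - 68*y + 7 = 8*a^2 + a*(-6*y - 105) - 20*y^2 - 154*y - 98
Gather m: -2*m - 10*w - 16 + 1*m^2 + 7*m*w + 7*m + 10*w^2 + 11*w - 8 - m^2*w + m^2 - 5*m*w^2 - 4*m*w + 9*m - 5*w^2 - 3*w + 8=m^2*(2 - w) + m*(-5*w^2 + 3*w + 14) + 5*w^2 - 2*w - 16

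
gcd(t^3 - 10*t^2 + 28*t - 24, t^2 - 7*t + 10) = t - 2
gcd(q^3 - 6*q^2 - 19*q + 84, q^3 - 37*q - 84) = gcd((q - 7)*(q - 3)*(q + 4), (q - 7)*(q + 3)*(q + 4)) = q^2 - 3*q - 28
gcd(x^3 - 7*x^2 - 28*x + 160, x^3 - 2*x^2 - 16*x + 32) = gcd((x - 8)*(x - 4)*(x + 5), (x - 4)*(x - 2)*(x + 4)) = x - 4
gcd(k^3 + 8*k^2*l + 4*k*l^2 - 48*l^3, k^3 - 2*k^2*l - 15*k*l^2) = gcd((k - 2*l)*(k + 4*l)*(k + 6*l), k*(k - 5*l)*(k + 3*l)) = 1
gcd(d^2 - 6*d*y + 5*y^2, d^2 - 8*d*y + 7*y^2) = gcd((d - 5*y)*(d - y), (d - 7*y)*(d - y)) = -d + y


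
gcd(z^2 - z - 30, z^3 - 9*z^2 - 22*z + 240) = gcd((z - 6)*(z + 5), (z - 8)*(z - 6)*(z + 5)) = z^2 - z - 30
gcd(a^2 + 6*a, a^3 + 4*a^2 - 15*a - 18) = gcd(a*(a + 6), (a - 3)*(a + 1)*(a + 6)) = a + 6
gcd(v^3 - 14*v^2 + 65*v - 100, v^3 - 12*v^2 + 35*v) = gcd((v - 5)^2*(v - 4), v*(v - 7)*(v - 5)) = v - 5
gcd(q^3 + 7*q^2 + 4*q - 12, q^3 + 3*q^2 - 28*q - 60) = q^2 + 8*q + 12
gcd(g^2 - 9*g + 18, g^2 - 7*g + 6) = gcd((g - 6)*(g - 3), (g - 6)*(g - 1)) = g - 6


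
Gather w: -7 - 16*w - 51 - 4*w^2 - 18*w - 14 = -4*w^2 - 34*w - 72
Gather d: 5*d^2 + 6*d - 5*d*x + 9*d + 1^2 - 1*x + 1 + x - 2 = 5*d^2 + d*(15 - 5*x)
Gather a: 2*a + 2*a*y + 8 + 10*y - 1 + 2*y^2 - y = a*(2*y + 2) + 2*y^2 + 9*y + 7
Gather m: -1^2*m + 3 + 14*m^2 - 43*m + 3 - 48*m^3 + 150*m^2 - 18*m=-48*m^3 + 164*m^2 - 62*m + 6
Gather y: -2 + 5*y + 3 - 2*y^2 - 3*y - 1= -2*y^2 + 2*y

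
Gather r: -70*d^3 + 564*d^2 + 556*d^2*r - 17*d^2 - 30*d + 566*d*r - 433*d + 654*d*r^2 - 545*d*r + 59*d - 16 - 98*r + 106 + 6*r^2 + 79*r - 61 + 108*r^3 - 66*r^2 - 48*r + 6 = -70*d^3 + 547*d^2 - 404*d + 108*r^3 + r^2*(654*d - 60) + r*(556*d^2 + 21*d - 67) + 35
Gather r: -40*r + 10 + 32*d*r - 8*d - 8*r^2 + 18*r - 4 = -8*d - 8*r^2 + r*(32*d - 22) + 6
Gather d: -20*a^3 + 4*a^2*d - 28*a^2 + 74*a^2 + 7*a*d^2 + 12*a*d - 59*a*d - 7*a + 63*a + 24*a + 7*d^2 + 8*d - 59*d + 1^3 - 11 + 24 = -20*a^3 + 46*a^2 + 80*a + d^2*(7*a + 7) + d*(4*a^2 - 47*a - 51) + 14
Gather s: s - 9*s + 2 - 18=-8*s - 16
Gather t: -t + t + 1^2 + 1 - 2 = 0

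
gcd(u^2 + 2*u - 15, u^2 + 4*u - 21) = u - 3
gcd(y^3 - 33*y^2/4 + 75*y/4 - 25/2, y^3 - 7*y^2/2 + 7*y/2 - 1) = y - 2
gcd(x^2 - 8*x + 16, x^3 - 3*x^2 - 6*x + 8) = x - 4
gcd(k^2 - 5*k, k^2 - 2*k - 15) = k - 5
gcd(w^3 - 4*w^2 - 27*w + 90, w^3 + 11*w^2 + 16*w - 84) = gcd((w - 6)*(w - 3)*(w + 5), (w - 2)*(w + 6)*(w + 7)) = 1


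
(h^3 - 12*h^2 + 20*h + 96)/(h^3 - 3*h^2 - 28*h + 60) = (h^2 - 6*h - 16)/(h^2 + 3*h - 10)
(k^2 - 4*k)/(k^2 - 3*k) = (k - 4)/(k - 3)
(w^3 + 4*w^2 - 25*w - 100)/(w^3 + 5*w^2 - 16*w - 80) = (w - 5)/(w - 4)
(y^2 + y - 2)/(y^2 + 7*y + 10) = (y - 1)/(y + 5)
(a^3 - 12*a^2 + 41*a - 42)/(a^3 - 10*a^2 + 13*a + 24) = (a^2 - 9*a + 14)/(a^2 - 7*a - 8)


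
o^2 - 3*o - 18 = (o - 6)*(o + 3)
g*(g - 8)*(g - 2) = g^3 - 10*g^2 + 16*g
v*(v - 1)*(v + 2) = v^3 + v^2 - 2*v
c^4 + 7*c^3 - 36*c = c*(c - 2)*(c + 3)*(c + 6)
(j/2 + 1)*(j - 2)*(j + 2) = j^3/2 + j^2 - 2*j - 4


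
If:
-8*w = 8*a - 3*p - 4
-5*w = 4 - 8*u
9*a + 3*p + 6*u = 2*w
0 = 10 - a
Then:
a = 10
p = -188/9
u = -31/3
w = -52/3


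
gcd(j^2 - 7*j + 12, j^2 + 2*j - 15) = j - 3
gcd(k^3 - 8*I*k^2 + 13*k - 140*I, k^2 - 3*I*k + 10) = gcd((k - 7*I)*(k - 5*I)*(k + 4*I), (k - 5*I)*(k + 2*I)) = k - 5*I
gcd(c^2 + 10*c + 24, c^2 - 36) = c + 6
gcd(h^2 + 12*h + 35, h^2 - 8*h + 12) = 1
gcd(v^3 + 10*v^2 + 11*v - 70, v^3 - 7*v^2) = 1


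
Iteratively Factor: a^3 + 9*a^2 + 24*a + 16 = (a + 1)*(a^2 + 8*a + 16) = (a + 1)*(a + 4)*(a + 4)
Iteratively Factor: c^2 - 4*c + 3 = (c - 1)*(c - 3)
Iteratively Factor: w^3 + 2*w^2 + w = (w + 1)*(w^2 + w) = w*(w + 1)*(w + 1)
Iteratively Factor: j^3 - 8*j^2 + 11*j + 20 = (j - 4)*(j^2 - 4*j - 5) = (j - 4)*(j + 1)*(j - 5)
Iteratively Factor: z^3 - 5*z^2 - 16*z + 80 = (z + 4)*(z^2 - 9*z + 20) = (z - 4)*(z + 4)*(z - 5)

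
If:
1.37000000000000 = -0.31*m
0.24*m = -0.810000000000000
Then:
No Solution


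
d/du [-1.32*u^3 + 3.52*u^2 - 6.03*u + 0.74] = -3.96*u^2 + 7.04*u - 6.03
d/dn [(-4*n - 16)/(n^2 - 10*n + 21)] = 4*(-n^2 + 10*n + 2*(n - 5)*(n + 4) - 21)/(n^2 - 10*n + 21)^2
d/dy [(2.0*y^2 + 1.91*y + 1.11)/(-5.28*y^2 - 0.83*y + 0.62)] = (8.4248*y^2 + 14.2016*y + 2.1055)/(27.8784*y^4 + 8.7648*y^3 - 5.8583*y^2 - 1.0292*y + 0.3844)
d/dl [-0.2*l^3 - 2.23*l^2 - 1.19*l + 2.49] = -0.6*l^2 - 4.46*l - 1.19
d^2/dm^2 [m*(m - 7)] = 2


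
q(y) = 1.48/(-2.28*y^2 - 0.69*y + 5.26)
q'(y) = 1.48*(4.56*y + 0.69)/(-2.28*y^2 - 0.69*y + 5.26)^2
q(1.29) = 2.57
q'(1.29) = 29.34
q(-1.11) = 0.46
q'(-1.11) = -0.63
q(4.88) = -0.03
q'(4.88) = 0.01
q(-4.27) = -0.04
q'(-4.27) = -0.02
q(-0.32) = 0.28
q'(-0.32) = -0.04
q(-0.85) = 0.35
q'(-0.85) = -0.27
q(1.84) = -0.40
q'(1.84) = 0.97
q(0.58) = 0.36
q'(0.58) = 0.29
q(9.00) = -0.01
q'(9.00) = 0.00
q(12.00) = -0.00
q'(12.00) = 0.00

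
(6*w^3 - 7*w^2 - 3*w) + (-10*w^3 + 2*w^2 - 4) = -4*w^3 - 5*w^2 - 3*w - 4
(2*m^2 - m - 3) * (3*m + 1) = 6*m^3 - m^2 - 10*m - 3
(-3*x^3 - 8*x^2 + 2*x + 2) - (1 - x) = -3*x^3 - 8*x^2 + 3*x + 1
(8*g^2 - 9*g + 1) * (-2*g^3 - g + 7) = -16*g^5 + 18*g^4 - 10*g^3 + 65*g^2 - 64*g + 7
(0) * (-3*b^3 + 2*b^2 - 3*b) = 0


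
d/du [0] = 0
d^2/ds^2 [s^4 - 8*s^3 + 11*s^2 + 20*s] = 12*s^2 - 48*s + 22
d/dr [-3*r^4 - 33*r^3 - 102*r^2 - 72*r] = -12*r^3 - 99*r^2 - 204*r - 72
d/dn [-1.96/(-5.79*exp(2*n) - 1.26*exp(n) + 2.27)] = (-22.6968*exp(n) - 2.4696)*exp(n)/(5.79*exp(2*n) + 1.26*exp(n) - 2.27)^2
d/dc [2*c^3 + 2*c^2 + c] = 6*c^2 + 4*c + 1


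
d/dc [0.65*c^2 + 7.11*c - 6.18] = 1.3*c + 7.11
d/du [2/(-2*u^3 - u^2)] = 4*(3*u + 1)/(u^3*(2*u + 1)^2)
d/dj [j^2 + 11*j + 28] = 2*j + 11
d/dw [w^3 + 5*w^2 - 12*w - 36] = 3*w^2 + 10*w - 12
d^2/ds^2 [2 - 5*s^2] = -10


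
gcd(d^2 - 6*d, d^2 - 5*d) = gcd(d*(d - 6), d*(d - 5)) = d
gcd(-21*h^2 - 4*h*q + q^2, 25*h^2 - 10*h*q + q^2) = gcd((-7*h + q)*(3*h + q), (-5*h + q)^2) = 1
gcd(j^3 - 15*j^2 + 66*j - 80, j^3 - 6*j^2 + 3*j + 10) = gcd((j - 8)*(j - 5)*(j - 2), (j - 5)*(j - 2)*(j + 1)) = j^2 - 7*j + 10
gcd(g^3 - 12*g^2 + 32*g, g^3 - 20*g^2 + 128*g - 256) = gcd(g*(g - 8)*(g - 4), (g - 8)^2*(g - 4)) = g^2 - 12*g + 32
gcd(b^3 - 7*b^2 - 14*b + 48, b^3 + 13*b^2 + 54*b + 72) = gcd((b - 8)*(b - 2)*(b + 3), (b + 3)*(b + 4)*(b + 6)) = b + 3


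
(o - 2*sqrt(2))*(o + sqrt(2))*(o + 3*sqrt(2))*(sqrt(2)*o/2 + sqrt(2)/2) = sqrt(2)*o^4/2 + sqrt(2)*o^3/2 + 2*o^3 - 5*sqrt(2)*o^2 + 2*o^2 - 12*o - 5*sqrt(2)*o - 12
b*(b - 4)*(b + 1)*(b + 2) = b^4 - b^3 - 10*b^2 - 8*b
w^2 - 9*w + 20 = (w - 5)*(w - 4)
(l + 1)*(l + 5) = l^2 + 6*l + 5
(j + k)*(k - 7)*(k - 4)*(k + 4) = j*k^3 - 7*j*k^2 - 16*j*k + 112*j + k^4 - 7*k^3 - 16*k^2 + 112*k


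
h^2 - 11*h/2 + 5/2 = (h - 5)*(h - 1/2)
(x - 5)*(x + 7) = x^2 + 2*x - 35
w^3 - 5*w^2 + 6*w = w*(w - 3)*(w - 2)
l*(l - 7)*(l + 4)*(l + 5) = l^4 + 2*l^3 - 43*l^2 - 140*l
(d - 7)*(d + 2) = d^2 - 5*d - 14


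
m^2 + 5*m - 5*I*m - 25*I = (m + 5)*(m - 5*I)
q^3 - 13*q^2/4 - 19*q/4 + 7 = (q - 4)*(q - 1)*(q + 7/4)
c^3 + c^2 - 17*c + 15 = (c - 3)*(c - 1)*(c + 5)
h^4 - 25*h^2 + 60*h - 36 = (h - 3)*(h - 2)*(h - 1)*(h + 6)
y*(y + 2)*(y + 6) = y^3 + 8*y^2 + 12*y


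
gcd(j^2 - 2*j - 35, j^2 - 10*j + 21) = j - 7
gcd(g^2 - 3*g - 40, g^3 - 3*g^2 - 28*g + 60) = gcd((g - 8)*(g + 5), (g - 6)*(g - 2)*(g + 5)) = g + 5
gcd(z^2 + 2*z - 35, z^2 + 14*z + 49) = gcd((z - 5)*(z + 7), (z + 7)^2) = z + 7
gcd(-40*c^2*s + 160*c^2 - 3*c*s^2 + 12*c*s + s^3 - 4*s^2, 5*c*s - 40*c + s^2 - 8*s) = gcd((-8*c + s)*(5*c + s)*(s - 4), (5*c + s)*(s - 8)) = 5*c + s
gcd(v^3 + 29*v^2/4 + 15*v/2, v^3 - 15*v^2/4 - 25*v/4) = v^2 + 5*v/4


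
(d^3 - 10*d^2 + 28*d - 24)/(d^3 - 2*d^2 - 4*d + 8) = (d - 6)/(d + 2)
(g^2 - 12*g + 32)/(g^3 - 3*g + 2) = (g^2 - 12*g + 32)/(g^3 - 3*g + 2)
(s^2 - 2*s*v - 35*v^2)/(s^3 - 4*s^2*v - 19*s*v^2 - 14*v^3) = (s + 5*v)/(s^2 + 3*s*v + 2*v^2)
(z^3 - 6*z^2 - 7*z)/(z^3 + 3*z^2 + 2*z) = (z - 7)/(z + 2)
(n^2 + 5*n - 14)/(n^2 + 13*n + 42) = (n - 2)/(n + 6)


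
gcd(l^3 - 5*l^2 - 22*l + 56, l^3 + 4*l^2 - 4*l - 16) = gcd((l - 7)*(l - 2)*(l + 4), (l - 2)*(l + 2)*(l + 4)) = l^2 + 2*l - 8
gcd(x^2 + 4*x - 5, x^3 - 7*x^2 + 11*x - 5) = x - 1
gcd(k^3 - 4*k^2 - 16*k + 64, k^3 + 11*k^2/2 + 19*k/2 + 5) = 1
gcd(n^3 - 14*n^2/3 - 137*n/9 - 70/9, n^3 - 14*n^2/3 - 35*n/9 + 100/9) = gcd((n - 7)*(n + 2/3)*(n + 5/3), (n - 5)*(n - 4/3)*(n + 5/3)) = n + 5/3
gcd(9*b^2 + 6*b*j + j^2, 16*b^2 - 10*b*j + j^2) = 1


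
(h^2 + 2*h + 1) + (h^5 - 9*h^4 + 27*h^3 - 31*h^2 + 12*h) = h^5 - 9*h^4 + 27*h^3 - 30*h^2 + 14*h + 1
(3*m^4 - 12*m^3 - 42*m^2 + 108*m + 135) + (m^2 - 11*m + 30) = 3*m^4 - 12*m^3 - 41*m^2 + 97*m + 165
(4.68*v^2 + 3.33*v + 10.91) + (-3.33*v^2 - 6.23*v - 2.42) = 1.35*v^2 - 2.9*v + 8.49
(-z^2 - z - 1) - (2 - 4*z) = -z^2 + 3*z - 3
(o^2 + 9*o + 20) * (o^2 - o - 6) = o^4 + 8*o^3 + 5*o^2 - 74*o - 120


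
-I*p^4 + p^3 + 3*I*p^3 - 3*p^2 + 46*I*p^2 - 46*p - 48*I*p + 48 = (p - 8)*(p + 6)*(p + I)*(-I*p + I)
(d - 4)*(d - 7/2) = d^2 - 15*d/2 + 14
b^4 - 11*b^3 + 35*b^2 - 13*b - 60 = (b - 5)*(b - 4)*(b - 3)*(b + 1)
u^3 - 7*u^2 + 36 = (u - 6)*(u - 3)*(u + 2)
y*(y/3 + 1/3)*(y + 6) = y^3/3 + 7*y^2/3 + 2*y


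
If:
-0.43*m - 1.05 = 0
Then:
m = -2.44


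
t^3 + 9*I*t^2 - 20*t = t*(t + 4*I)*(t + 5*I)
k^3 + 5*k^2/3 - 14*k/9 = k*(k - 2/3)*(k + 7/3)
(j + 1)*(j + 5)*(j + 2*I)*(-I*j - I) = -I*j^4 + 2*j^3 - 7*I*j^3 + 14*j^2 - 11*I*j^2 + 22*j - 5*I*j + 10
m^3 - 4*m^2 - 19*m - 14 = (m - 7)*(m + 1)*(m + 2)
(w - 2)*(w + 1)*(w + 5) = w^3 + 4*w^2 - 7*w - 10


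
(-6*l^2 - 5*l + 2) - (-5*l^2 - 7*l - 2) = -l^2 + 2*l + 4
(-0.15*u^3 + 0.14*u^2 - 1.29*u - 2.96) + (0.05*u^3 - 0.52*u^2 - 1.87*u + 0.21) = -0.1*u^3 - 0.38*u^2 - 3.16*u - 2.75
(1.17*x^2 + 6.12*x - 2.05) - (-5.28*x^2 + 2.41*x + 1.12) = 6.45*x^2 + 3.71*x - 3.17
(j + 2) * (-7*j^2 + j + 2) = -7*j^3 - 13*j^2 + 4*j + 4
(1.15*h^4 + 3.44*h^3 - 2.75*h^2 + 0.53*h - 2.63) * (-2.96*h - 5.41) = -3.404*h^5 - 16.4039*h^4 - 10.4704*h^3 + 13.3087*h^2 + 4.9175*h + 14.2283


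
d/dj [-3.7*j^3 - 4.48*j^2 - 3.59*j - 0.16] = -11.1*j^2 - 8.96*j - 3.59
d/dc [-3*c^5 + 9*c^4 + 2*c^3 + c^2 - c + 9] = -15*c^4 + 36*c^3 + 6*c^2 + 2*c - 1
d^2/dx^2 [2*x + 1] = 0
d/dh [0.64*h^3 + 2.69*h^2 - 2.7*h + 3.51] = 1.92*h^2 + 5.38*h - 2.7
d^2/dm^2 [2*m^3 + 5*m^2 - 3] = 12*m + 10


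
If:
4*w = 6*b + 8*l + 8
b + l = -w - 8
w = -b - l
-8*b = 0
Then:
No Solution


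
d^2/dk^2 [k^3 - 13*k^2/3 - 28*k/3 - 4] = 6*k - 26/3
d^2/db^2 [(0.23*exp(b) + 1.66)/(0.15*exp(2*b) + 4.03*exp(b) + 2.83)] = (0.005175*exp(4*b) + 0.0103650000000002*exp(3*b) + 2.4246*exp(2*b) + 21.518087*exp(b) - 17.090087)*exp(b)/(0.003375*exp(6*b) + 0.272025*exp(5*b) + 7.49943*exp(4*b) + 75.715237*exp(3*b) + 141.489246*exp(2*b) + 96.827601*exp(b) + 22.665187)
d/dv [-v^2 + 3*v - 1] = 3 - 2*v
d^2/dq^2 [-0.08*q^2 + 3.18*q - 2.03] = -0.160000000000000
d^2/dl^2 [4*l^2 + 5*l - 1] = 8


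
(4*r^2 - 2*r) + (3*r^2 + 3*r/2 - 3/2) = 7*r^2 - r/2 - 3/2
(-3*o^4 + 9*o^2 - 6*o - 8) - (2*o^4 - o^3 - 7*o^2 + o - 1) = -5*o^4 + o^3 + 16*o^2 - 7*o - 7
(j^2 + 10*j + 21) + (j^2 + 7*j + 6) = 2*j^2 + 17*j + 27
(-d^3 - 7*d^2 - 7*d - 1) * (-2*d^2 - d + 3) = 2*d^5 + 15*d^4 + 18*d^3 - 12*d^2 - 20*d - 3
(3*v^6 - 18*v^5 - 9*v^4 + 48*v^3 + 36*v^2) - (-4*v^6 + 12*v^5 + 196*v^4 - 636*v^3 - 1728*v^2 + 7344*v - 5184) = 7*v^6 - 30*v^5 - 205*v^4 + 684*v^3 + 1764*v^2 - 7344*v + 5184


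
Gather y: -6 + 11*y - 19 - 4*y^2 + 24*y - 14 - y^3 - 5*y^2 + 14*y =-y^3 - 9*y^2 + 49*y - 39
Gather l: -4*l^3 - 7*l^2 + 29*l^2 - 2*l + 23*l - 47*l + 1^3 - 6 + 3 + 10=-4*l^3 + 22*l^2 - 26*l + 8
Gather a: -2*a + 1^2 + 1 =2 - 2*a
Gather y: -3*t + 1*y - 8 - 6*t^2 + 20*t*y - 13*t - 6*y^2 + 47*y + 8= -6*t^2 - 16*t - 6*y^2 + y*(20*t + 48)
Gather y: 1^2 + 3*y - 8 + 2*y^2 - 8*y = 2*y^2 - 5*y - 7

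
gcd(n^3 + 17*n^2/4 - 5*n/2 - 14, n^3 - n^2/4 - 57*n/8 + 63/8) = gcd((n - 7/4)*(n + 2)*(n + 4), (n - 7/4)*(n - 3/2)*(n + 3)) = n - 7/4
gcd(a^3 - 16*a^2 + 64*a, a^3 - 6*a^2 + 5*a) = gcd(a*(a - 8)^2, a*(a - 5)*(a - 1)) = a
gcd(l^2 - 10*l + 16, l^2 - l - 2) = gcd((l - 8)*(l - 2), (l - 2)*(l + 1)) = l - 2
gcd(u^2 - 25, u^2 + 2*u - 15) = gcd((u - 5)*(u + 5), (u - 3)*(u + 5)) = u + 5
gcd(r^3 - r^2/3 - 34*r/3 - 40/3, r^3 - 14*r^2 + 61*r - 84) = r - 4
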